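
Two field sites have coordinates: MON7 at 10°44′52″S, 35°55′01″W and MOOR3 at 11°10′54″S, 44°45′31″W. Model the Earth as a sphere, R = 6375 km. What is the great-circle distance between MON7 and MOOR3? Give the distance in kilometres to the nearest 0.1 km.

967.0 km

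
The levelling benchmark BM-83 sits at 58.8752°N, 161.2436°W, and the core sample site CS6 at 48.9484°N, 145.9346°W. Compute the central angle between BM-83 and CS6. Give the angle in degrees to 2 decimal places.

13.35°

Δφ = -9.9268°,  Δλ = 15.3090°
a = sin²(Δφ/2) + cos φ₁ cos φ₂ sin²(Δλ/2) = 0.013508
c = 2·arcsin(√a) = 0.232979 rad = 13.3487°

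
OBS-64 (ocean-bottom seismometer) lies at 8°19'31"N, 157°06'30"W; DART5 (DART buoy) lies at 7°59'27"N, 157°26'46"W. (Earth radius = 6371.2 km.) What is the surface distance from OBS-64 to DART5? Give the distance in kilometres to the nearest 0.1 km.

52.6 km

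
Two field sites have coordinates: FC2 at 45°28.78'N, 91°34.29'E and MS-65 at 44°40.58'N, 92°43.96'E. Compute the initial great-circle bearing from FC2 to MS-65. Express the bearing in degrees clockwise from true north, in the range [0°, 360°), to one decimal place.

134.0°

FC2: φ = +45.47967°, λ = +91.57150°
MS-65: φ = +44.67633°, λ = +92.73267°
Δλ = 1.1612°
y = sin Δλ · cos φ₂ = 0.014410
x = cos φ₁ sin φ₂ − sin φ₁ cos φ₂ cos Δλ = -0.013916
θ = atan2(y, x) = 134.0012° → 134.0012° (mod 360°)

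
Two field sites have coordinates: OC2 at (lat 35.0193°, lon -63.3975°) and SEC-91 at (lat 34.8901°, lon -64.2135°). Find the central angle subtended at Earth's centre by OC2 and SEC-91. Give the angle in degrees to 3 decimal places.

0.681°

Δφ = -0.1292°,  Δλ = -0.8160°
a = sin²(Δφ/2) + cos φ₁ cos φ₂ sin²(Δλ/2) = 0.000035
c = 2·arcsin(√a) = 0.011889 rad = 0.6812°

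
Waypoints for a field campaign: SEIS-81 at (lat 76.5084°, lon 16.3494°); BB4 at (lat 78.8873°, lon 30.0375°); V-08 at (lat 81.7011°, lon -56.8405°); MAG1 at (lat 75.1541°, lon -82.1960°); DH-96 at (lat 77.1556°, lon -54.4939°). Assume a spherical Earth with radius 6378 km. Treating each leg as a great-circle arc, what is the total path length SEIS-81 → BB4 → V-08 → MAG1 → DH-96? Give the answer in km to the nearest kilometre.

3586 km

SEIS-81→BB4: c = 0.065417 rad, d = 417.23 km
BB4→V-08: c = 0.235105 rad, d = 1499.50 km
V-08→MAG1: c = 0.142133 rad, d = 906.52 km
MAG1→DH-96: c = 0.119561 rad, d = 762.56 km
Total = 417.23 + 1499.50 + 906.52 + 762.56 = 3585.81 km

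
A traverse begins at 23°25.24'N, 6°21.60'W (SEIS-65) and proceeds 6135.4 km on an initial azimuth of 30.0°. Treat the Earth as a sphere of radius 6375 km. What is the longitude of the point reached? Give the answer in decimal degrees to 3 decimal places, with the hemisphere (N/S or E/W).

SEIS-65: φ = +23.42067°, λ = -6.36000°
δ = d/R = 6135.4/6375 = 0.962416 rad
φ₂ = arcsin(sin φ₁ cos δ + cos φ₁ sin δ cos θ)
   = arcsin(0.39748·0.57154 + 0.91761·0.82057·0.86603) = 61.55380°
λ₂ = λ₁ + atan2(sin θ sin δ cos φ₁, cos δ − sin φ₁ sin φ₂) = 53.10792°

53.108°E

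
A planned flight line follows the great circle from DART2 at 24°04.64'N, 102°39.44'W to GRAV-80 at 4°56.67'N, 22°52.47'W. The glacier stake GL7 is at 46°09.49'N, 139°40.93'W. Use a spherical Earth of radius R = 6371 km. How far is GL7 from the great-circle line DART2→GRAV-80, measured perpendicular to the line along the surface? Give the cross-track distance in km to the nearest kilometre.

2872 km

DART2: φ = +24.07733°, λ = -102.65733°
GRAV-80: φ = +4.94450°, λ = -22.87450°
GL7: φ = +46.15817°, λ = -139.68217°
δ₁₃ = central angle DART2→GL7 = 0.644924 rad  (haversine)
θ₁₃ = bearing DART2→GL7 = 316.064°,  θ₁₂ = bearing DART2→GRAV-80 = 89.615°
dₓₜ = R·arcsin(sin δ₁₃ · sin(θ₁₃ − θ₁₂)) = 6371·arcsin(0.60114·sin(226.450°)) = -2872.057 km
|dₓₜ| = 2872.057 km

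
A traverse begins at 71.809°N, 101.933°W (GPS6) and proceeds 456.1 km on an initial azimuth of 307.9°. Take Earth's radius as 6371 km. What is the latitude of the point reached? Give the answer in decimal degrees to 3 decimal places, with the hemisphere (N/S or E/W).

δ = d/R = 456.1/6371 = 0.071590 rad
φ₂ = arcsin(sin φ₁ cos δ + cos φ₁ sin δ cos θ)
   = arcsin(0.95002·0.99744 + 0.31219·0.07153·0.61429) = 74.00897°
λ₂ = λ₁ + atan2(sin θ sin δ cos φ₁, cos δ − sin φ₁ sin φ₂) = -113.75559°

74.009°N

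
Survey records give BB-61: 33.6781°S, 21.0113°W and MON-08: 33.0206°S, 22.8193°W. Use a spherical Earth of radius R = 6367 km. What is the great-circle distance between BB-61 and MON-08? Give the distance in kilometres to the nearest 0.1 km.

183.0 km

Δφ = 0.6575°,  Δλ = -1.8080°
a = sin²(Δφ/2) + cos φ₁ cos φ₂ sin²(Δλ/2) = 0.000207
c = 2·arcsin(√a) = 0.028748 rad = 1.6472°
d = R·c = 6367 × 0.028748 = 183.0 km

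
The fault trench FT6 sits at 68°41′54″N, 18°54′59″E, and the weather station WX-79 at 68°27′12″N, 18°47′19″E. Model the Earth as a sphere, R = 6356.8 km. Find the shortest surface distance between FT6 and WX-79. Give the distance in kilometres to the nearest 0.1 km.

27.7 km

FT6: φ = +68.69833°, λ = +18.91639°
WX-79: φ = +68.45333°, λ = +18.78861°
Δφ = -0.2450°,  Δλ = -0.1278°
a = sin²(Δφ/2) + cos φ₁ cos φ₂ sin²(Δλ/2) = 0.000005
c = 2·arcsin(√a) = 0.004353 rad = 0.2494°
d = R·c = 6356.8 × 0.004353 = 27.7 km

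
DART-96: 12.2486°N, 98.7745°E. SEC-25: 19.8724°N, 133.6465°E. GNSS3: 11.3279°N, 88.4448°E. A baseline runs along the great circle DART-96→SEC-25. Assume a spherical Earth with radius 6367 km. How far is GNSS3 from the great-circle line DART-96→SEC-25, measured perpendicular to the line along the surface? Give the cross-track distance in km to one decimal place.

δ₁₃ = central angle DART-96→GNSS3 = 0.177203 rad  (haversine)
θ₁₃ = bearing DART-96→GNSS3 = 265.869°,  θ₁₂ = bearing DART-96→SEC-25 = 72.601°
dₓₜ = R·arcsin(sin δ₁₃ · sin(θ₁₃ − θ₁₂)) = 6367·arcsin(0.17628·sin(193.269°)) = -257.670 km
|dₓₜ| = 257.670 km

257.7 km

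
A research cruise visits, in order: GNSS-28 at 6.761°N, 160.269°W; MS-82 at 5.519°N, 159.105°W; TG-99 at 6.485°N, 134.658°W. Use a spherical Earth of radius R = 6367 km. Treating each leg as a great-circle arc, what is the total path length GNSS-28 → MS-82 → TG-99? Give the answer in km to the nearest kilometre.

2892 km

GNSS-28→MS-82: c = 0.029629 rad, d = 188.65 km
MS-82→TG-99: c = 0.424635 rad, d = 2703.65 km
Total = 188.65 + 2703.65 = 2892.30 km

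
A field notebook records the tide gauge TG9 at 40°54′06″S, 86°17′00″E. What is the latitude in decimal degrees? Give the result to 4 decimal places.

40° + 54′/60 + 6″/3600 = 40 + 0.90000 + 0.00167 = 40.9017°

40.9017°S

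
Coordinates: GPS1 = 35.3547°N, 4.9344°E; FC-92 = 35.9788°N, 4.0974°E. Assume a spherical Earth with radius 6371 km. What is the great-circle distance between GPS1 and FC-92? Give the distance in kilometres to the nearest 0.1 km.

102.6 km

Δφ = 0.6241°,  Δλ = -0.8370°
a = sin²(Δφ/2) + cos φ₁ cos φ₂ sin²(Δλ/2) = 0.000065
c = 2·arcsin(√a) = 0.016109 rad = 0.9230°
d = R·c = 6371 × 0.016109 = 102.6 km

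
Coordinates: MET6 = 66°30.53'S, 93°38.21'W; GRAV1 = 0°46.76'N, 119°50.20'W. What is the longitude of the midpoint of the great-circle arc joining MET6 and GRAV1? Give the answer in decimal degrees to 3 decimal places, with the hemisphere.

112.450°W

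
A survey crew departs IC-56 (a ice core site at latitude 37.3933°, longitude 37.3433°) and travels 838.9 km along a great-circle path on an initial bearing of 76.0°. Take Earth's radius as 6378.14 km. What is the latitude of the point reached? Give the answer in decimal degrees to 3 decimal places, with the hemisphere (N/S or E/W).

δ = d/R = 838.9/6378.14 = 0.131527 rad
φ₂ = arcsin(sin φ₁ cos δ + cos φ₁ sin δ cos θ)
   = arcsin(0.60728·0.99136 + 0.79449·0.13115·0.24192) = 38.84715°
λ₂ = λ₁ + atan2(sin θ sin δ cos φ₁, cos δ − sin φ₁ sin φ₂) = 46.74710°

38.847°N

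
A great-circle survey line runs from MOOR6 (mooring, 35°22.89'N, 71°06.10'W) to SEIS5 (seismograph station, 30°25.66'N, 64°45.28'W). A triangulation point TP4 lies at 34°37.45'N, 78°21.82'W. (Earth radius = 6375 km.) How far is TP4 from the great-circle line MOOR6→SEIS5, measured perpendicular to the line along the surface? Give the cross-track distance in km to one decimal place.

MOOR6: φ = +35.38150°, λ = -71.10167°
SEIS5: φ = +30.42767°, λ = -64.75467°
TP4: φ = +34.62417°, λ = -78.36367°
δ₁₃ = central angle MOOR6→TP4 = 0.104634 rad  (haversine)
θ₁₃ = bearing MOOR6→TP4 = 264.839°,  θ₁₂ = bearing MOOR6→SEIS5 = 131.147°
dₓₜ = R·arcsin(sin δ₁₃ · sin(θ₁₃ − θ₁₂)) = 6375·arcsin(0.10444·sin(133.692°)) = 481.892 km
|dₓₜ| = 481.892 km

481.9 km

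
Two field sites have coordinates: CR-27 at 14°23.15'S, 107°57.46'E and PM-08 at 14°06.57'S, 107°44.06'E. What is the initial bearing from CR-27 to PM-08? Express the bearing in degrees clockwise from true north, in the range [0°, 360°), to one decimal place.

CR-27: φ = -14.38583°, λ = +107.95767°
PM-08: φ = -14.10950°, λ = +107.73433°
Δλ = -0.2233°
y = sin Δλ · cos φ₂ = -0.003780
x = cos φ₁ sin φ₂ − sin φ₁ cos φ₂ cos Δλ = 0.004821
θ = atan2(y, x) = -38.1007° → 321.8993° (mod 360°)

321.9°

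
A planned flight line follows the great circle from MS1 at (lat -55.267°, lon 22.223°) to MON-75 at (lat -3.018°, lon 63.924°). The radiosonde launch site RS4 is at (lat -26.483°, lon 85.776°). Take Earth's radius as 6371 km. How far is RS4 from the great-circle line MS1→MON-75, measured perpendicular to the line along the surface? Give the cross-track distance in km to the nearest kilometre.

δ₁₃ = central angle MS1→RS4 = 0.935274 rad  (haversine)
θ₁₃ = bearing MS1→RS4 = 84.757°,  θ₁₂ = bearing MS1→MON-75 = 48.743°
dₓₜ = R·arcsin(sin δ₁₃ · sin(θ₁₃ − θ₁₂)) = 6371·arcsin(0.80476·sin(36.015°)) = 3140.337 km
|dₓₜ| = 3140.337 km

3140 km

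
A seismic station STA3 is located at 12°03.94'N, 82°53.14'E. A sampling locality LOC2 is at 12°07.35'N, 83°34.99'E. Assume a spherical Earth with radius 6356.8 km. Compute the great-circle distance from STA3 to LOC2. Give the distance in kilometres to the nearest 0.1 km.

75.9 km

STA3: φ = +12.06567°, λ = +82.88567°
LOC2: φ = +12.12250°, λ = +83.58317°
Δφ = 0.0568°,  Δλ = 0.6975°
a = sin²(Δφ/2) + cos φ₁ cos φ₂ sin²(Δλ/2) = 0.000036
c = 2·arcsin(√a) = 0.011945 rad = 0.6844°
d = R·c = 6356.8 × 0.011945 = 75.9 km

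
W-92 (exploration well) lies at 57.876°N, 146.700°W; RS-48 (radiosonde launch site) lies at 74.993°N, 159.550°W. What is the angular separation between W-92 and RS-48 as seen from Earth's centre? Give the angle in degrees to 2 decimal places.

Δφ = 17.1170°,  Δλ = -12.8500°
a = sin²(Δφ/2) + cos φ₁ cos φ₂ sin²(Δλ/2) = 0.023871
c = 2·arcsin(√a) = 0.310250 rad = 17.7760°

17.78°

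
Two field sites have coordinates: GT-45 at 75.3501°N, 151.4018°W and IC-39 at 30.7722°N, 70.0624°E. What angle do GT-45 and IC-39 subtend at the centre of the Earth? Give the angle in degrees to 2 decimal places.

70.60°

Δφ = -44.5779°,  Δλ = -138.5358°
a = sin²(Δφ/2) + cos φ₁ cos φ₂ sin²(Δλ/2) = 0.333924
c = 2·arcsin(√a) = 1.232213 rad = 70.6006°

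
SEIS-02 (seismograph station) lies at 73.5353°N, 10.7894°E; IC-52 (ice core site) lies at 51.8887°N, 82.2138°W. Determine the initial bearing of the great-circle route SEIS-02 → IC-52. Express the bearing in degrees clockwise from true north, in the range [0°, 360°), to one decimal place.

Δλ = -93.0032°
y = sin Δλ · cos φ₂ = -0.616343
x = cos φ₁ sin φ₂ − sin φ₁ cos φ₂ cos Δλ = 0.254012
θ = atan2(y, x) = -67.6021° → 292.3979° (mod 360°)

292.4°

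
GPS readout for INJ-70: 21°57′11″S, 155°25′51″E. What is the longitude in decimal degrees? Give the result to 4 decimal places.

155° + 25′/60 + 51″/3600 = 155 + 0.41667 + 0.01417 = 155.4308°

155.4308°E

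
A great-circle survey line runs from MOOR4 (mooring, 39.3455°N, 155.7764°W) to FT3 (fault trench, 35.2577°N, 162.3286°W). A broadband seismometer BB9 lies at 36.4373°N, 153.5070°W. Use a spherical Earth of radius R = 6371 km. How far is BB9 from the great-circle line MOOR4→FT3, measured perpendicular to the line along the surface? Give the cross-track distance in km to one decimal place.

δ₁₃ = central angle MOOR4→BB9 = 0.059605 rad  (haversine)
θ₁₃ = bearing MOOR4→BB9 = 147.671°,  θ₁₂ = bearing MOOR4→FT3 = 233.917°
dₓₜ = R·arcsin(sin δ₁₃ · sin(θ₁₃ − θ₁₂)) = 6371·arcsin(0.05957·sin(-86.246°)) = -378.928 km
|dₓₜ| = 378.928 km

378.9 km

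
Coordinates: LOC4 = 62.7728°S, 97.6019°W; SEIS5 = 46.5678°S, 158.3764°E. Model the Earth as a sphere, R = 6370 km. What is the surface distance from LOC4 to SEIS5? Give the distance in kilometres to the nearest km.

Δφ = 16.2050°,  Δλ = -104.0217°
a = sin²(Δφ/2) + cos φ₁ cos φ₂ sin²(Δλ/2) = 0.215242
c = 2·arcsin(√a) = 0.964880 rad = 55.2835°
d = R·c = 6370 × 0.964880 = 6146.3 km

6146 km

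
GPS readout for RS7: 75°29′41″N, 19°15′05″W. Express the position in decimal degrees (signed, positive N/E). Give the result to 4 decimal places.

lat: 75.4947° N → +75.4947°
lon: 19.2514° W → -19.2514°

+75.4947°, -19.2514°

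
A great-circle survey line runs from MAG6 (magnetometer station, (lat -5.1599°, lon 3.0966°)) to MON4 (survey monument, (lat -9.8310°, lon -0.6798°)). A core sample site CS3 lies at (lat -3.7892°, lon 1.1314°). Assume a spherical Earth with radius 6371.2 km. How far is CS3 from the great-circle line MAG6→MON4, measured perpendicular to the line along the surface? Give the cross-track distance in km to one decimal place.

δ₁₃ = central angle MAG6→CS3 = 0.041732 rad  (haversine)
θ₁₃ = bearing MAG6→CS3 = 304.897°,  θ₁₂ = bearing MAG6→MON4 = 218.485°
dₓₜ = R·arcsin(sin δ₁₃ · sin(θ₁₃ − θ₁₂)) = 6371.2·arcsin(0.04172·sin(86.412°)) = 265.360 km
|dₓₜ| = 265.360 km

265.4 km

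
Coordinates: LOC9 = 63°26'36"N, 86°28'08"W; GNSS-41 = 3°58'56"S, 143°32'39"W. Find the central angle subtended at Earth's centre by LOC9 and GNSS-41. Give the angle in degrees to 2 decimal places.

79.61°

LOC9: φ = +63.44333°, λ = -86.46889°
GNSS-41: φ = -3.98222°, λ = -143.54417°
Δφ = -67.4256°,  Δλ = -57.0753°
a = sin²(Δφ/2) + cos φ₁ cos φ₂ sin²(Δλ/2) = 0.409850
c = 2·arcsin(√a) = 1.389506 rad = 79.6128°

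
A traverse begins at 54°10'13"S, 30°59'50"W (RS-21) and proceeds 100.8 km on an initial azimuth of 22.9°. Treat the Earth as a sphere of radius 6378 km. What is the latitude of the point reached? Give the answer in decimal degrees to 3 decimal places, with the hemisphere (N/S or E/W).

RS-21: φ = -54.17028°, λ = -30.99722°
δ = d/R = 100.8/6378 = 0.015804 rad
φ₂ = arcsin(sin φ₁ cos δ + cos φ₁ sin δ cos θ)
   = arcsin(-0.81076·0.99988 + 0.58538·0.01580·0.92119) = -53.33466°
λ₂ = λ₁ + atan2(sin θ sin δ cos φ₁, cos δ − sin φ₁ sin φ₂) = -30.40716°

53.335°S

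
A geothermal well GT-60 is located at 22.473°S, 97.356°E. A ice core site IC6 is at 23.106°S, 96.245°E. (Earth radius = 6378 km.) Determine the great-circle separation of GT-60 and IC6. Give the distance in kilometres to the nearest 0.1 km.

134.0 km

Δφ = -0.6330°,  Δλ = -1.1110°
a = sin²(Δφ/2) + cos φ₁ cos φ₂ sin²(Δλ/2) = 0.000110
c = 2·arcsin(√a) = 0.021015 rad = 1.2041°
d = R·c = 6378 × 0.021015 = 134.0 km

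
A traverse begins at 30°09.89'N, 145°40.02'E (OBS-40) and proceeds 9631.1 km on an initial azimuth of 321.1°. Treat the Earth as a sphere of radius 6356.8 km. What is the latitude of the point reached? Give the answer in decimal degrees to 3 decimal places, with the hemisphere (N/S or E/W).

44.410°N

OBS-40: φ = +30.16483°, λ = +145.66700°
δ = d/R = 9631.1/6356.8 = 1.515086 rad
φ₂ = arcsin(sin φ₁ cos δ + cos φ₁ sin δ cos θ)
   = arcsin(0.50249·0.05568 + 0.86458·0.99845·0.77824) = 44.41028°
λ₂ = λ₁ + atan2(sin θ sin δ cos φ₁, cos δ − sin φ₁ sin φ₂) = 27.03421°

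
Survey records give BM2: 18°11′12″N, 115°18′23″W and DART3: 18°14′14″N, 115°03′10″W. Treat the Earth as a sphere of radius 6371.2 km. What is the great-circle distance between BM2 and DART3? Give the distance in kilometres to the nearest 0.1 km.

BM2: φ = +18.18667°, λ = -115.30639°
DART3: φ = +18.23722°, λ = -115.05278°
Δφ = 0.0506°,  Δλ = 0.2536°
a = sin²(Δφ/2) + cos φ₁ cos φ₂ sin²(Δλ/2) = 0.000005
c = 2·arcsin(√a) = 0.004296 rad = 0.2462°
d = R·c = 6371.2 × 0.004296 = 27.4 km

27.4 km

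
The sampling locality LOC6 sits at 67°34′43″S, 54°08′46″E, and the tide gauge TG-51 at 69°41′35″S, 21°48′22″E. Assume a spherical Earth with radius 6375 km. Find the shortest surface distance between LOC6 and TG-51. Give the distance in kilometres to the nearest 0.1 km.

1315.4 km

LOC6: φ = -67.57861°, λ = +54.14611°
TG-51: φ = -69.69306°, λ = +21.80611°
Δφ = -2.1144°,  Δλ = -32.3400°
a = sin²(Δφ/2) + cos φ₁ cos φ₂ sin²(Δλ/2) = 0.010606
c = 2·arcsin(√a) = 0.206341 rad = 11.8225°
d = R·c = 6375 × 0.206341 = 1315.4 km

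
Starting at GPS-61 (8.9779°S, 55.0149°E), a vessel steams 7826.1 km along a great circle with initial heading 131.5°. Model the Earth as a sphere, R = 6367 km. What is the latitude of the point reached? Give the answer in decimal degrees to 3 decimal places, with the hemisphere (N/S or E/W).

δ = d/R = 7826.1/6367 = 1.229166 rad
φ₂ = arcsin(sin φ₁ cos δ + cos φ₁ sin δ cos θ)
   = arcsin(-0.15605·0.33502 + 0.98775·0.94221·-0.66262) = -41.98683°
λ₂ = λ₁ + atan2(sin θ sin δ cos φ₁, cos δ − sin φ₁ sin φ₂) = 126.70674°

41.987°S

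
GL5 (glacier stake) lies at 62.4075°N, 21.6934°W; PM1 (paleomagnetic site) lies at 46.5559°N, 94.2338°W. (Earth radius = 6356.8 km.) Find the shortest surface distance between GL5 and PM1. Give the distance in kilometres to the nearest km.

Δφ = -15.8516°,  Δλ = -72.5404°
a = sin²(Δφ/2) + cos φ₁ cos φ₂ sin²(Δλ/2) = 0.130485
c = 2·arcsin(√a) = 0.739167 rad = 42.3511°
d = R·c = 6356.8 × 0.739167 = 4698.7 km

4699 km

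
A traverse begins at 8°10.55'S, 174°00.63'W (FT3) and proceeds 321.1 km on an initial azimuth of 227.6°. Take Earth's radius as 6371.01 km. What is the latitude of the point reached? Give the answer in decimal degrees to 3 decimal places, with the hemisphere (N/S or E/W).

FT3: φ = -8.17583°, λ = -174.01050°
δ = d/R = 321.1/6371.01 = 0.050400 rad
φ₂ = arcsin(sin φ₁ cos δ + cos φ₁ sin δ cos θ)
   = arcsin(-0.14221·0.99873 + 0.98984·0.05038·-0.67430) = -10.11685°
λ₂ = λ₁ + atan2(sin θ sin δ cos φ₁, cos δ − sin φ₁ sin φ₂) = -176.17623°

10.117°S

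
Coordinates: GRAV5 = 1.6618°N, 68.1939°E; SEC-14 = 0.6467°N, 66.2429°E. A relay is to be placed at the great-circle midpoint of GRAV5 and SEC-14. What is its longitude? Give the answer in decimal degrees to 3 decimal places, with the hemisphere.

Bx = cos φ₂ cos Δλ = 0.999357,  By = cos φ₂ sin Δλ = -0.034043
φₘ = atan2(sin φ₁ + sin φ₂, √((cos φ₁ + Bx)² + By²)) = 1.15442°
λₘ = λ₁ + atan2(By, cos φ₁ + Bx) = 67.21823°

67.218°E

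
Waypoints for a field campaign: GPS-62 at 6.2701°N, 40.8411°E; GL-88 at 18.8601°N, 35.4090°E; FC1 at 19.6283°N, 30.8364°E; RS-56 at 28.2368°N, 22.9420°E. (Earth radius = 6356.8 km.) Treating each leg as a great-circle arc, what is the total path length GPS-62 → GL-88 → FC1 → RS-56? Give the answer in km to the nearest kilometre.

GPS-62→GL-88: c = 0.238343 rad, d = 1515.10 km
GL-88→FC1: c = 0.076528 rad, d = 486.47 km
FC1→RS-56: c = 0.195915 rad, d = 1245.39 km
Total = 1515.10 + 486.47 + 1245.39 = 3246.97 km

3247 km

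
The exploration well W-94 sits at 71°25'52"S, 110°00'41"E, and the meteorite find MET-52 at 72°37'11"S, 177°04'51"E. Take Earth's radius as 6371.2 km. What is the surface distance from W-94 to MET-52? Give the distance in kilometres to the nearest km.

2186 km

W-94: φ = -71.43111°, λ = +110.01139°
MET-52: φ = -72.61972°, λ = +177.08083°
Δφ = -1.1886°,  Δλ = 67.0694°
a = sin²(Δφ/2) + cos φ₁ cos φ₂ sin²(Δλ/2) = 0.029139
c = 2·arcsin(√a) = 0.343080 rad = 19.6570°
d = R·c = 6371.2 × 0.343080 = 2185.8 km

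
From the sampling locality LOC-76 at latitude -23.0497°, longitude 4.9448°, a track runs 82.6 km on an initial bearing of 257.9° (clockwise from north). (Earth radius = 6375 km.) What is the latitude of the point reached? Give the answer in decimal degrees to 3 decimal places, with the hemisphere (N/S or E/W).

23.203°S

δ = d/R = 82.6/6375 = 0.012957 rad
φ₂ = arcsin(sin φ₁ cos δ + cos φ₁ sin δ cos θ)
   = arcsin(-0.39153·0.99992 + 0.92017·0.01296·-0.20962) = -23.20335°
λ₂ = λ₁ + atan2(sin θ sin δ cos φ₁, cos δ − sin φ₁ sin φ₂) = 4.15503°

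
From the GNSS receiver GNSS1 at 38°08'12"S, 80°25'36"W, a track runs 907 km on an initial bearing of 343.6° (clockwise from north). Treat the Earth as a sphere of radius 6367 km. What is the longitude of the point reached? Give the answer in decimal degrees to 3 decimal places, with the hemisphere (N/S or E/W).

83.087°W

GNSS1: φ = -38.13667°, λ = -80.42667°
δ = d/R = 907/6367 = 0.142453 rad
φ₂ = arcsin(sin φ₁ cos δ + cos φ₁ sin δ cos θ)
   = arcsin(-0.61754·0.98987 + 0.78654·0.14197·0.95931) = -30.27566°
λ₂ = λ₁ + atan2(sin θ sin δ cos φ₁, cos δ − sin φ₁ sin φ₂) = -83.08701°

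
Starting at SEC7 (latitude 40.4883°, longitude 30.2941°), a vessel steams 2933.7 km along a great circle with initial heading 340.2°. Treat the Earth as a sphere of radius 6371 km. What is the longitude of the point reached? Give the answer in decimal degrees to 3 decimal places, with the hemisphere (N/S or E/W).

10.127°E

δ = d/R = 2933.7/6371 = 0.460477 rad
φ₂ = arcsin(sin φ₁ cos δ + cos φ₁ sin δ cos θ)
   = arcsin(0.64929·0.89584 + 0.76054·0.44438·0.94088) = 64.11175°
λ₂ = λ₁ + atan2(sin θ sin δ cos φ₁, cos δ − sin φ₁ sin φ₂) = 10.12713°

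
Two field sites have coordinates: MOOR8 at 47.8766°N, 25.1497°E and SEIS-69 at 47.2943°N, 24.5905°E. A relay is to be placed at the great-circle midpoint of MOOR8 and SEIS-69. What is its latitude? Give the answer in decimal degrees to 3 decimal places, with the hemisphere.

47.586°N

Bx = cos φ₂ cos Δλ = 0.678200,  By = cos φ₂ sin Δλ = -0.006619
φₘ = atan2(sin φ₁ + sin φ₂, √((cos φ₁ + Bx)² + By²)) = 47.58579°
λₘ = λ₁ + atan2(By, cos φ₁ + Bx) = 24.86854°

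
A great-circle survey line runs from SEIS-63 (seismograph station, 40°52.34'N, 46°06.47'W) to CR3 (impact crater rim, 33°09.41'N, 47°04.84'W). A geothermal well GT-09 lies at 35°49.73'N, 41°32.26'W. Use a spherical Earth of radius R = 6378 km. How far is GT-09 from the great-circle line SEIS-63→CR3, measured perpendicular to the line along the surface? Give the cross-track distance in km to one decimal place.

468.1 km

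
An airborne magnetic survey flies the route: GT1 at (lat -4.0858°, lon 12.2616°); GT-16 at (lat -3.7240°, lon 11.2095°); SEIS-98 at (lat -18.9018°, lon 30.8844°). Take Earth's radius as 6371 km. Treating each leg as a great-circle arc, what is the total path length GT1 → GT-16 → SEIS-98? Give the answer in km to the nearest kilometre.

2847 km

GT1→GT-16: c = 0.019378 rad, d = 123.46 km
GT-16→SEIS-98: c = 0.427510 rad, d = 2723.67 km
Total = 123.46 + 2723.67 = 2847.12 km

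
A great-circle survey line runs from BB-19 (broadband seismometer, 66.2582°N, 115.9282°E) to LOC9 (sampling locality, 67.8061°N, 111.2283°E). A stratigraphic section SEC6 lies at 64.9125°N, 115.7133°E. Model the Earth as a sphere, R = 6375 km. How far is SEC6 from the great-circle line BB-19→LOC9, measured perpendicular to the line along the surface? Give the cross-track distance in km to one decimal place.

δ₁₃ = central angle BB-19→SEC6 = 0.023538 rad  (haversine)
θ₁₃ = bearing BB-19→SEC6 = 183.874°,  θ₁₂ = bearing BB-19→LOC9 = 312.312°
dₓₜ = R·arcsin(sin δ₁₃ · sin(θ₁₃ − θ₁₂)) = 6375·arcsin(0.02354·sin(-128.438°)) = -117.531 km
|dₓₜ| = 117.531 km

117.5 km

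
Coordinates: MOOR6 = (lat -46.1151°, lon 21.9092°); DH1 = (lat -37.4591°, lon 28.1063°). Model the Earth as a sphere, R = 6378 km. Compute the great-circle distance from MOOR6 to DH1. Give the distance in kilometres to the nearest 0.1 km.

1091.4 km

Δφ = 8.6560°,  Δλ = 6.1971°
a = sin²(Δφ/2) + cos φ₁ cos φ₂ sin²(Δλ/2) = 0.007303
c = 2·arcsin(√a) = 0.171122 rad = 9.8046°
d = R·c = 6378 × 0.171122 = 1091.4 km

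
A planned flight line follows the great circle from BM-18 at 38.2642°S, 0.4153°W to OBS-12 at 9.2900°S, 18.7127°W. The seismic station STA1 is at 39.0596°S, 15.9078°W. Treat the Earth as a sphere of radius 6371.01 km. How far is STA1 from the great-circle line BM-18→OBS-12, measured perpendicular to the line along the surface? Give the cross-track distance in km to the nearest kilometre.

1211 km

δ₁₃ = central angle BM-18→STA1 = 0.211336 rad  (haversine)
θ₁₃ = bearing BM-18→STA1 = 261.404°,  θ₁₂ = bearing BM-18→OBS-12 = 325.660°
dₓₜ = R·arcsin(sin δ₁₃ · sin(θ₁₃ − θ₁₂)) = 6371.01·arcsin(0.20977·sin(-64.256°)) = -1211.060 km
|dₓₜ| = 1211.060 km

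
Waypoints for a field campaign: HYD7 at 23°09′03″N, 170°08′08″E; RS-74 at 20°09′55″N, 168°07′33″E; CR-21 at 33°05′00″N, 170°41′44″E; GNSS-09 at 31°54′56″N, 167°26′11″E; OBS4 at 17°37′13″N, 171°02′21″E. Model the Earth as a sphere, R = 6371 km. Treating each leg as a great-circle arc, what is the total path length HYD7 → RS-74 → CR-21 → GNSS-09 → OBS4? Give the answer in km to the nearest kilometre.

3813 km

HYD7: φ = +23.15083°, λ = +170.13556°
RS-74: φ = +20.16528°, λ = +168.12583°
CR-21: φ = +33.08333°, λ = +170.69556°
GNSS-09: φ = +31.91556°, λ = +167.43639°
OBS4: φ = +17.62028°, λ = +171.03917°
HYD7→RS-74: c = 0.061462 rad, d = 391.58 km
RS-74→CR-21: c = 0.228974 rad, d = 1458.79 km
CR-21→GNSS-09: c = 0.052122 rad, d = 332.07 km
GNSS-09→OBS4: c = 0.255895 rad, d = 1630.30 km
Total = 391.58 + 1458.79 + 332.07 + 1630.30 = 3812.74 km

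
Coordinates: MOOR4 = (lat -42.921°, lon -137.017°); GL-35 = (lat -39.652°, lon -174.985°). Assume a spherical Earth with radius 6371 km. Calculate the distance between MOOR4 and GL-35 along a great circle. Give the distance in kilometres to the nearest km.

3166 km

Δφ = 3.2690°,  Δλ = -37.9680°
a = sin²(Δφ/2) + cos φ₁ cos φ₂ sin²(Δλ/2) = 0.060478
c = 2·arcsin(√a) = 0.496945 rad = 28.4728°
d = R·c = 6371 × 0.496945 = 3166.0 km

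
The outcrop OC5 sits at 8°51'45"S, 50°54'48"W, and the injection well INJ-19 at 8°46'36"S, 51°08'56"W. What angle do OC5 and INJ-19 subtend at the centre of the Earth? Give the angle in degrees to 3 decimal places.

OC5: φ = -8.86250°, λ = -50.91333°
INJ-19: φ = -8.77667°, λ = -51.14889°
Δφ = 0.0858°,  Δλ = -0.2356°
a = sin²(Δφ/2) + cos φ₁ cos φ₂ sin²(Δλ/2) = 0.000005
c = 2·arcsin(√a) = 0.004330 rad = 0.2481°

0.248°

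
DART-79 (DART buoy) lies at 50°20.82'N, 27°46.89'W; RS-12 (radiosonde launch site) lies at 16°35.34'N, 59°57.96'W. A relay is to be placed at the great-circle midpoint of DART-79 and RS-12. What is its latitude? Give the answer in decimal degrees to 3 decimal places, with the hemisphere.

34.485°N

DART-79: φ = +50.34700°, λ = -27.78150°
RS-12: φ = +16.58900°, λ = -59.96600°
Bx = cos φ₂ cos Δλ = 0.811111,  By = cos φ₂ sin Δλ = -0.510477
φₘ = atan2(sin φ₁ + sin φ₂, √((cos φ₁ + Bx)² + By²)) = 34.48491°
λₘ = λ₁ + atan2(By, cos φ₁ + Bx) = -47.18561°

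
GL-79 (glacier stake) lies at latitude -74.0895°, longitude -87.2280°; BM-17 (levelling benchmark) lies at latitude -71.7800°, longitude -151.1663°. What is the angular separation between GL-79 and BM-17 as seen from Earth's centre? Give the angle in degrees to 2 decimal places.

Δφ = 2.3095°,  Δλ = -63.9383°
a = sin²(Δφ/2) + cos φ₁ cos φ₂ sin²(Δλ/2) = 0.024434
c = 2·arcsin(√a) = 0.313916 rad = 17.9860°

17.99°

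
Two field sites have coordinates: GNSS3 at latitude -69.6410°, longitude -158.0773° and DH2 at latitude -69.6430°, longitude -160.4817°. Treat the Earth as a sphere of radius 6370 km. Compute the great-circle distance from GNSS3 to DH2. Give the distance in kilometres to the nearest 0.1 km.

Δφ = -0.0020°,  Δλ = -2.4044°
a = sin²(Δφ/2) + cos φ₁ cos φ₂ sin²(Δλ/2) = 0.000053
c = 2·arcsin(√a) = 0.014598 rad = 0.8364°
d = R·c = 6370 × 0.014598 = 93.0 km

93.0 km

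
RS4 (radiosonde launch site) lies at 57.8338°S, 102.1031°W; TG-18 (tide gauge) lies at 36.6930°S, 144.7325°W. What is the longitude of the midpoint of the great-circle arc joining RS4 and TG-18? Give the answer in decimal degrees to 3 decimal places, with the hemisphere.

Bx = cos φ₂ cos Δλ = 0.589960,  By = cos φ₂ sin Δλ = -0.543055
φₘ = atan2(sin φ₁ + sin φ₂, √((cos φ₁ + Bx)² + By²)) = -49.19186°
λₘ = λ₁ + atan2(By, cos φ₁ + Bx) = -127.92362°

127.924°W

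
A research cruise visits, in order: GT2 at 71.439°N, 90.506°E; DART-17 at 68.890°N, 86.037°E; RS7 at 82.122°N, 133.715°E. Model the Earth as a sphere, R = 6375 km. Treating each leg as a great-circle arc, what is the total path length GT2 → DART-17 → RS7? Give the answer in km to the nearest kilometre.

2199 km

GT2→DART-17: c = 0.051736 rad, d = 329.82 km
DART-17→RS7: c = 0.293201 rad, d = 1869.16 km
Total = 329.82 + 1869.16 = 2198.98 km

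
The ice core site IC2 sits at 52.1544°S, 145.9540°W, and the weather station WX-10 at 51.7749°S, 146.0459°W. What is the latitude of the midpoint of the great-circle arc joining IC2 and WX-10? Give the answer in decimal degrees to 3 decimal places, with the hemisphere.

51.965°S

Bx = cos φ₂ cos Δλ = 0.618752,  By = cos φ₂ sin Δλ = -0.000992
φₘ = atan2(sin φ₁ + sin φ₂, √((cos φ₁ + Bx)² + By²)) = -51.96466°
λₘ = λ₁ + atan2(By, cos φ₁ + Bx) = -146.00014°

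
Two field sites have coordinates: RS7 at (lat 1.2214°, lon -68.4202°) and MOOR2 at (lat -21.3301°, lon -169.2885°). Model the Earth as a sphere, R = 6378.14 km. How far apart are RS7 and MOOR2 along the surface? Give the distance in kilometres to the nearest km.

Δφ = -22.5515°,  Δλ = -100.8683°
a = sin²(Δφ/2) + cos φ₁ cos φ₂ sin²(Δλ/2) = 0.591675
c = 2·arcsin(√a) = 1.755189 rad = 100.5649°
d = R·c = 6378.14 × 1.755189 = 11194.8 km

11195 km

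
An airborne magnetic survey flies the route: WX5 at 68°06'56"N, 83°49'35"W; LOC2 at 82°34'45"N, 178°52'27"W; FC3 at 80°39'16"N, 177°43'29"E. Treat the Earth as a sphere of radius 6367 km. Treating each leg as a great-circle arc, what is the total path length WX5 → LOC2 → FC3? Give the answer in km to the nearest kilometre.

2850 km

WX5: φ = +68.11556°, λ = -83.82639°
LOC2: φ = +82.57917°, λ = -178.87417°
FC3: φ = +80.65444°, λ = +177.72472°
WX5→LOC2: c = 0.412978 rad, d = 2629.43 km
LOC2→FC3: c = 0.034675 rad, d = 220.78 km
Total = 2629.43 + 220.78 = 2850.21 km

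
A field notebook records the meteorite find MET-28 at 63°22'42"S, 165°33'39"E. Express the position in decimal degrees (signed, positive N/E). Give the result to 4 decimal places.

-63.3783°, +165.5608°

lat: 63.3783° S → -63.3783°
lon: 165.5608° E → +165.5608°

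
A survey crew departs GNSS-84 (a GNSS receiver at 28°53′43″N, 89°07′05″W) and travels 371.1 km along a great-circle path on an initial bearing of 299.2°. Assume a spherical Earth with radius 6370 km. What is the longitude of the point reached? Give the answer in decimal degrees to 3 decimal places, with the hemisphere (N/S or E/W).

92.499°W

GNSS-84: φ = +28.89528°, λ = -89.11806°
δ = d/R = 371.1/6370 = 0.058257 rad
φ₂ = arcsin(sin φ₁ cos δ + cos φ₁ sin δ cos θ)
   = arcsin(0.48321·0.99830 + 0.87550·0.05822·0.48786) = 30.48146°
λ₂ = λ₁ + atan2(sin θ sin δ cos φ₁, cos δ − sin φ₁ sin φ₂) = -92.49912°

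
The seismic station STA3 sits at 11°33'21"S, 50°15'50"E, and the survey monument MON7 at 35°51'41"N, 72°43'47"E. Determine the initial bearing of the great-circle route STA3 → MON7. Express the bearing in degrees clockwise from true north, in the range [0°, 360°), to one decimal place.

23.2°

STA3: φ = -11.55583°, λ = +50.26389°
MON7: φ = +35.86139°, λ = +72.72972°
Δλ = 22.4658°
y = sin Δλ · cos φ₂ = 0.309694
x = cos φ₁ sin φ₂ − sin φ₁ cos φ₂ cos Δλ = 0.723979
θ = atan2(y, x) = 23.1596° → 23.1596° (mod 360°)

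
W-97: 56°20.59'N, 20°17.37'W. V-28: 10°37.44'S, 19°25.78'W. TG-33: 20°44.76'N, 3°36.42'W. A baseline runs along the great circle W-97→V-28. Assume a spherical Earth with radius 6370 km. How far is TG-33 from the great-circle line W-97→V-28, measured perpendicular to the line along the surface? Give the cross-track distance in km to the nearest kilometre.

1673 km

W-97: φ = +56.34317°, λ = -20.28950°
V-28: φ = -10.62400°, λ = -19.42967°
TG-33: φ = +20.74600°, λ = -3.60700°
δ₁₃ = central angle W-97→TG-33 = 0.657839 rad  (haversine)
θ₁₃ = bearing W-97→TG-33 = 153.955°,  θ₁₂ = bearing W-97→V-28 = 179.082°
dₓₜ = R·arcsin(sin δ₁₃ · sin(θ₁₃ − θ₁₂)) = 6370·arcsin(0.61141·sin(-25.127°)) = -1672.921 km
|dₓₜ| = 1672.921 km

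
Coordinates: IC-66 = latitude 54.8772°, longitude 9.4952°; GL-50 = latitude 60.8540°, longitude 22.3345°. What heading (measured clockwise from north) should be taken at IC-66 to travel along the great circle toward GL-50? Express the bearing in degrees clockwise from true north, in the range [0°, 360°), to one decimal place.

43.5°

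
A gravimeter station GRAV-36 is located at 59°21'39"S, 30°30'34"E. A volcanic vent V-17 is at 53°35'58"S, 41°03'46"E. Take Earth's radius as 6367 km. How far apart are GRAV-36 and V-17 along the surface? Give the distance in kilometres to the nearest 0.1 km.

908.7 km

GRAV-36: φ = -59.36083°, λ = +30.50944°
V-17: φ = -53.59944°, λ = +41.06278°
Δφ = 5.7614°,  Δλ = 10.5533°
a = sin²(Δφ/2) + cos φ₁ cos φ₂ sin²(Δλ/2) = 0.005084
c = 2·arcsin(√a) = 0.142719 rad = 8.1772°
d = R·c = 6367 × 0.142719 = 908.7 km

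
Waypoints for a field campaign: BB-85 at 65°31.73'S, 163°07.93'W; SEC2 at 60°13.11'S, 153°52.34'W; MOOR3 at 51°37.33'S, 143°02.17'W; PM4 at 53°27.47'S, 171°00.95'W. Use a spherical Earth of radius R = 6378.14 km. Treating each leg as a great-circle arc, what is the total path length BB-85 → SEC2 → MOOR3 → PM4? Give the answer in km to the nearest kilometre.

BB-85: φ = -65.52883°, λ = -163.13217°
SEC2: φ = -60.21850°, λ = -153.87233°
MOOR3: φ = -51.62217°, λ = -143.03617°
PM4: φ = -53.45783°, λ = -171.01583°
BB-85→SEC2: c = 0.118163 rad, d = 753.66 km
SEC2→MOOR3: c = 0.183191 rad, d = 1168.42 km
MOOR3→PM4: c = 0.296795 rad, d = 1893.00 km
Total = 753.66 + 1168.42 + 1893.00 = 3815.08 km

3815 km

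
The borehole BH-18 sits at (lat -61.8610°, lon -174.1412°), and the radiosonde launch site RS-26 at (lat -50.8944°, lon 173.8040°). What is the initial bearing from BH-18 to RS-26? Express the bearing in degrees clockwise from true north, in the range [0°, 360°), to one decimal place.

Δλ = -12.0548°
y = sin Δλ · cos φ₂ = -0.131731
x = cos φ₁ sin φ₂ − sin φ₁ cos φ₂ cos Δλ = 0.177972
θ = atan2(y, x) = -36.5080° → 323.4920° (mod 360°)

323.5°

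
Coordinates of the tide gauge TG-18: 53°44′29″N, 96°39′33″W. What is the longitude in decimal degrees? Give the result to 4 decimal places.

96° + 39′/60 + 33″/3600 = 96 + 0.65000 + 0.00917 = 96.6592°

96.6592°W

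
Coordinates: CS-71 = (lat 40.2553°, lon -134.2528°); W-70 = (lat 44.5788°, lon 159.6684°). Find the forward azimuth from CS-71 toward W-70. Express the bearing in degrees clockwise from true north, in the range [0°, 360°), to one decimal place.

298.2°

Δλ = -66.0788°
y = sin Δλ · cos φ₂ = -0.651103
x = cos φ₁ sin φ₂ − sin φ₁ cos φ₂ cos Δλ = 0.349031
θ = atan2(y, x) = -61.8060° → 298.1940° (mod 360°)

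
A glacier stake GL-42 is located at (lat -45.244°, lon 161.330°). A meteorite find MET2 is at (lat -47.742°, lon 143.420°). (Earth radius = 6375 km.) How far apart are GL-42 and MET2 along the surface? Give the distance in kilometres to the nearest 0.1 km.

Δφ = -2.4980°,  Δλ = -17.9100°
a = sin²(Δφ/2) + cos φ₁ cos φ₂ sin²(Δλ/2) = 0.011947
c = 2·arcsin(√a) = 0.219045 rad = 12.5504°
d = R·c = 6375 × 0.219045 = 1396.4 km

1396.4 km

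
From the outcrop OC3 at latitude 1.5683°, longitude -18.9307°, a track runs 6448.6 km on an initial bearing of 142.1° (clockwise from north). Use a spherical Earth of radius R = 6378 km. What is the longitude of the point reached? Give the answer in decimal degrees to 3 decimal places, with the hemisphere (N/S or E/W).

24.542°E

δ = d/R = 6448.6/6378 = 1.011069 rad
φ₂ = arcsin(sin φ₁ cos δ + cos φ₁ sin δ cos θ)
   = arcsin(0.02737·0.53095 + 0.99963·0.84740·-0.78908) = -40.83538°
λ₂ = λ₁ + atan2(sin θ sin δ cos φ₁, cos δ − sin φ₁ sin φ₂) = 24.54239°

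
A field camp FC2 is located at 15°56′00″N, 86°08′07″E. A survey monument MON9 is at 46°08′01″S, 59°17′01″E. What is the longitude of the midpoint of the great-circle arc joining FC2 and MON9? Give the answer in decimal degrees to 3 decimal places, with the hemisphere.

74.929°E

FC2: φ = +15.93333°, λ = +86.13528°
MON9: φ = -46.13361°, λ = +59.28361°
Bx = cos φ₂ cos Δλ = 0.618261,  By = cos φ₂ sin Δλ = -0.313006
φₘ = atan2(sin φ₁ + sin φ₂, √((cos φ₁ + Bx)² + By²)) = -15.49318°
λₘ = λ₁ + atan2(By, cos φ₁ + Bx) = 74.92868°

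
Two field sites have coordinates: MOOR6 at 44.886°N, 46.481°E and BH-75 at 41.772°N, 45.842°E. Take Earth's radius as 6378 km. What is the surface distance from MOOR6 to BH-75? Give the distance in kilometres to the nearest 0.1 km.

350.5 km

Δφ = -3.1140°,  Δλ = -0.6390°
a = sin²(Δφ/2) + cos φ₁ cos φ₂ sin²(Δλ/2) = 0.000755
c = 2·arcsin(√a) = 0.054951 rad = 3.1485°
d = R·c = 6378 × 0.054951 = 350.5 km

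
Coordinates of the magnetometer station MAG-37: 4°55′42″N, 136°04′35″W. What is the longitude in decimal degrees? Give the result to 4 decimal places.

136.0764°W

136° + 4′/60 + 35″/3600 = 136 + 0.06667 + 0.00972 = 136.0764°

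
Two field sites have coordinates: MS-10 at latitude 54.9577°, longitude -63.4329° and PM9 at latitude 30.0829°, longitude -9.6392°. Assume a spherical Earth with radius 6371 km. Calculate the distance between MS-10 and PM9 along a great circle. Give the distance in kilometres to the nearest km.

Δφ = -24.8748°,  Δλ = 53.7937°
a = sin²(Δφ/2) + cos φ₁ cos φ₂ sin²(Δλ/2) = 0.148065
c = 2·arcsin(√a) = 0.789965 rad = 45.2617°
d = R·c = 6371 × 0.789965 = 5032.9 km

5033 km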